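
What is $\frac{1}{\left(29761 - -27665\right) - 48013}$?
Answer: $\frac{1}{9413} \approx 0.00010624$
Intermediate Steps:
$\frac{1}{\left(29761 - -27665\right) - 48013} = \frac{1}{\left(29761 + 27665\right) - 48013} = \frac{1}{57426 - 48013} = \frac{1}{9413}$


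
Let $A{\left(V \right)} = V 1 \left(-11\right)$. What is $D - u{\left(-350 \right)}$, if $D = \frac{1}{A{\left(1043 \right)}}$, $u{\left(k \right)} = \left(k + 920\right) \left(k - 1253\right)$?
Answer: $\frac{10482994829}{11473} \approx 9.1371 \cdot 10^{5}$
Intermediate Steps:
$A{\left(V \right)} = - 11 V$ ($A{\left(V \right)} = V \left(-11\right) = - 11 V$)
$u{\left(k \right)} = \left(-1253 + k\right) \left(920 + k\right)$ ($u{\left(k \right)} = \left(920 + k\right) \left(-1253 + k\right) = \left(-1253 + k\right) \left(920 + k\right)$)
$D = - \frac{1}{11473}$ ($D = \frac{1}{\left(-11\right) 1043} = \frac{1}{-11473} = - \frac{1}{11473} \approx -8.7161 \cdot 10^{-5}$)
$D - u{\left(-350 \right)} = - \frac{1}{11473} - \left(-1152760 + \left(-350\right)^{2} - -116550\right) = - \frac{1}{11473} - \left(-1152760 + 122500 + 116550\right) = - \frac{1}{11473} - -913710 = - \frac{1}{11473} + 913710 = \frac{10482994829}{11473}$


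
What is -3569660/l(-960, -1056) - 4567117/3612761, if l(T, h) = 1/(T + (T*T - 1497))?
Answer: -11853570003298177297/3612761 ≈ -3.2810e+12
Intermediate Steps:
l(T, h) = 1/(-1497 + T + T²) (l(T, h) = 1/(T + (T² - 1497)) = 1/(T + (-1497 + T²)) = 1/(-1497 + T + T²))
-3569660/l(-960, -1056) - 4567117/3612761 = -3569660/(1/(-1497 - 960 + (-960)²)) - 4567117/3612761 = -3569660/(1/(-1497 - 960 + 921600)) - 4567117*1/3612761 = -3569660/(1/919143) - 4567117/3612761 = -3569660/1/919143 - 4567117/3612761 = -3569660*919143 - 4567117/3612761 = -3281028001380 - 4567117/3612761 = -11853570003298177297/3612761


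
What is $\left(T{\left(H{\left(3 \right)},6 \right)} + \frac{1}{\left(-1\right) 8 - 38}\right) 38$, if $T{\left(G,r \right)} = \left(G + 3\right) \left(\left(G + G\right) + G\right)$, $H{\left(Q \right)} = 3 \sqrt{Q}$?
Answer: $\frac{70775}{23} + 1026 \sqrt{3} \approx 4854.3$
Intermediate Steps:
$T{\left(G,r \right)} = 3 G \left(3 + G\right)$ ($T{\left(G,r \right)} = \left(3 + G\right) \left(2 G + G\right) = \left(3 + G\right) 3 G = 3 G \left(3 + G\right)$)
$\left(T{\left(H{\left(3 \right)},6 \right)} + \frac{1}{\left(-1\right) 8 - 38}\right) 38 = \left(3 \cdot 3 \sqrt{3} \left(3 + 3 \sqrt{3}\right) + \frac{1}{\left(-1\right) 8 - 38}\right) 38 = \left(9 \sqrt{3} \left(3 + 3 \sqrt{3}\right) + \frac{1}{-8 - 38}\right) 38 = \left(9 \sqrt{3} \left(3 + 3 \sqrt{3}\right) + \frac{1}{-46}\right) 38 = \left(9 \sqrt{3} \left(3 + 3 \sqrt{3}\right) - \frac{1}{46}\right) 38 = \left(- \frac{1}{46} + 9 \sqrt{3} \left(3 + 3 \sqrt{3}\right)\right) 38 = - \frac{19}{23} + 342 \sqrt{3} \left(3 + 3 \sqrt{3}\right)$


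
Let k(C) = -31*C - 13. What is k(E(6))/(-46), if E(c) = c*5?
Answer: 41/2 ≈ 20.500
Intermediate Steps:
E(c) = 5*c
k(C) = -13 - 31*C
k(E(6))/(-46) = (-13 - 155*6)/(-46) = (-13 - 31*30)*(-1/46) = (-13 - 930)*(-1/46) = -943*(-1/46) = 41/2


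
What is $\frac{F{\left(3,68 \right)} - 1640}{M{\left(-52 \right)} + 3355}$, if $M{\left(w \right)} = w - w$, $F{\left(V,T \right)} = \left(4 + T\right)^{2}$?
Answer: $\frac{3544}{3355} \approx 1.0563$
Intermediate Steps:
$M{\left(w \right)} = 0$
$\frac{F{\left(3,68 \right)} - 1640}{M{\left(-52 \right)} + 3355} = \frac{\left(4 + 68\right)^{2} - 1640}{0 + 3355} = \frac{72^{2} - 1640}{3355} = \left(5184 - 1640\right) \frac{1}{3355} = 3544 \cdot \frac{1}{3355} = \frac{3544}{3355}$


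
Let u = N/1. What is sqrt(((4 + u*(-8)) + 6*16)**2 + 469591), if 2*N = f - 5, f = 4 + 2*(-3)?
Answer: 5*sqrt(19439) ≈ 697.12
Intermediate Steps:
f = -2 (f = 4 - 6 = -2)
N = -7/2 (N = (-2 - 5)/2 = (1/2)*(-7) = -7/2 ≈ -3.5000)
u = -7/2 (u = -7/2/1 = -7/2*1 = -7/2 ≈ -3.5000)
sqrt(((4 + u*(-8)) + 6*16)**2 + 469591) = sqrt(((4 - 7/2*(-8)) + 6*16)**2 + 469591) = sqrt(((4 + 28) + 96)**2 + 469591) = sqrt((32 + 96)**2 + 469591) = sqrt(128**2 + 469591) = sqrt(16384 + 469591) = sqrt(485975) = 5*sqrt(19439)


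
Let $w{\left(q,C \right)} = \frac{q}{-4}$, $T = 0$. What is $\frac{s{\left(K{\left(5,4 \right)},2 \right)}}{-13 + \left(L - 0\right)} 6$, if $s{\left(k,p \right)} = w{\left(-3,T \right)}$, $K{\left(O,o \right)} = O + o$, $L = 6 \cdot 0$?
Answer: $- \frac{9}{26} \approx -0.34615$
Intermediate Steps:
$L = 0$
$w{\left(q,C \right)} = - \frac{q}{4}$ ($w{\left(q,C \right)} = q \left(- \frac{1}{4}\right) = - \frac{q}{4}$)
$s{\left(k,p \right)} = \frac{3}{4}$ ($s{\left(k,p \right)} = \left(- \frac{1}{4}\right) \left(-3\right) = \frac{3}{4}$)
$\frac{s{\left(K{\left(5,4 \right)},2 \right)}}{-13 + \left(L - 0\right)} 6 = \frac{1}{-13 + \left(0 - 0\right)} \frac{3}{4} \cdot 6 = \frac{1}{-13 + \left(0 + 0\right)} \frac{3}{4} \cdot 6 = \frac{1}{-13 + 0} \cdot \frac{3}{4} \cdot 6 = \frac{1}{-13} \cdot \frac{3}{4} \cdot 6 = \left(- \frac{1}{13}\right) \frac{3}{4} \cdot 6 = \left(- \frac{3}{52}\right) 6 = - \frac{9}{26}$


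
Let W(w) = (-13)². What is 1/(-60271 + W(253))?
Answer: -1/60102 ≈ -1.6638e-5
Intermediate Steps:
W(w) = 169
1/(-60271 + W(253)) = 1/(-60271 + 169) = 1/(-60102) = -1/60102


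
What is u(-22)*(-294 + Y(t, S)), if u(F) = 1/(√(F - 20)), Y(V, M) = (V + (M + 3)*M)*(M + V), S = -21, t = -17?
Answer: 7006*I*√42/21 ≈ 2162.1*I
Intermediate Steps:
Y(V, M) = (M + V)*(V + M*(3 + M)) (Y(V, M) = (V + (3 + M)*M)*(M + V) = (V + M*(3 + M))*(M + V) = (M + V)*(V + M*(3 + M)))
u(F) = (-20 + F)^(-½) (u(F) = 1/(√(-20 + F)) = (-20 + F)^(-½))
u(-22)*(-294 + Y(t, S)) = (-294 + ((-21)³ + (-17)² + 3*(-21)² - 17*(-21)² + 4*(-21)*(-17)))/√(-20 - 22) = (-294 + (-9261 + 289 + 3*441 - 17*441 + 1428))/√(-42) = (-I*√42/42)*(-294 + (-9261 + 289 + 1323 - 7497 + 1428)) = (-I*√42/42)*(-294 - 13718) = -I*√42/42*(-14012) = 7006*I*√42/21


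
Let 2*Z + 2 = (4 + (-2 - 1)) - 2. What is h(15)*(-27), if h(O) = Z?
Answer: 81/2 ≈ 40.500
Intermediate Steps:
Z = -3/2 (Z = -1 + ((4 + (-2 - 1)) - 2)/2 = -1 + ((4 - 3) - 2)/2 = -1 + (1 - 2)/2 = -1 + (½)*(-1) = -1 - ½ = -3/2 ≈ -1.5000)
h(O) = -3/2
h(15)*(-27) = -3/2*(-27) = 81/2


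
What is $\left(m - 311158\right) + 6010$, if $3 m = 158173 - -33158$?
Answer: $-241371$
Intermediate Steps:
$m = 63777$ ($m = \frac{158173 - -33158}{3} = \frac{158173 + 33158}{3} = \frac{1}{3} \cdot 191331 = 63777$)
$\left(m - 311158\right) + 6010 = \left(63777 - 311158\right) + 6010 = -247381 + 6010 = -241371$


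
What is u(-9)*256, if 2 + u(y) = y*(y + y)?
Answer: 40960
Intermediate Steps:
u(y) = -2 + 2*y**2 (u(y) = -2 + y*(y + y) = -2 + y*(2*y) = -2 + 2*y**2)
u(-9)*256 = (-2 + 2*(-9)**2)*256 = (-2 + 2*81)*256 = (-2 + 162)*256 = 160*256 = 40960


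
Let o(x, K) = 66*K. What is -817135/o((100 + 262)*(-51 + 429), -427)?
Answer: 74285/2562 ≈ 28.995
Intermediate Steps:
-817135/o((100 + 262)*(-51 + 429), -427) = -817135/(66*(-427)) = -817135/(-28182) = -817135*(-1/28182) = 74285/2562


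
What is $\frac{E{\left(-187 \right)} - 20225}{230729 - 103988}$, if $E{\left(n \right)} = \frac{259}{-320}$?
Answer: $- \frac{6472259}{40557120} \approx -0.15958$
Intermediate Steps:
$E{\left(n \right)} = - \frac{259}{320}$ ($E{\left(n \right)} = 259 \left(- \frac{1}{320}\right) = - \frac{259}{320}$)
$\frac{E{\left(-187 \right)} - 20225}{230729 - 103988} = \frac{- \frac{259}{320} - 20225}{230729 - 103988} = - \frac{6472259}{320 \cdot 126741} = \left(- \frac{6472259}{320}\right) \frac{1}{126741} = - \frac{6472259}{40557120}$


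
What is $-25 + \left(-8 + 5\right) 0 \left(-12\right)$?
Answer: $-25$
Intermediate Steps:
$-25 + \left(-8 + 5\right) 0 \left(-12\right) = -25 + \left(-3\right) 0 \left(-12\right) = -25 + 0 \left(-12\right) = -25 + 0 = -25$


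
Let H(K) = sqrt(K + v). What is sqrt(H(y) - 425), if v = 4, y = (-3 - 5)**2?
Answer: sqrt(-425 + 2*sqrt(17)) ≈ 20.415*I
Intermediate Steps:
y = 64 (y = (-8)**2 = 64)
H(K) = sqrt(4 + K) (H(K) = sqrt(K + 4) = sqrt(4 + K))
sqrt(H(y) - 425) = sqrt(sqrt(4 + 64) - 425) = sqrt(sqrt(68) - 425) = sqrt(2*sqrt(17) - 425) = sqrt(-425 + 2*sqrt(17))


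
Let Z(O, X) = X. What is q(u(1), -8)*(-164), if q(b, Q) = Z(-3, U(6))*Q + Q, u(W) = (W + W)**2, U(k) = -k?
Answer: -6560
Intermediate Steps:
u(W) = 4*W**2 (u(W) = (2*W)**2 = 4*W**2)
q(b, Q) = -5*Q (q(b, Q) = (-1*6)*Q + Q = -6*Q + Q = -5*Q)
q(u(1), -8)*(-164) = -5*(-8)*(-164) = 40*(-164) = -6560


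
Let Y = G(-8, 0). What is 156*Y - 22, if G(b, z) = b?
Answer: -1270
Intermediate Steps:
Y = -8
156*Y - 22 = 156*(-8) - 22 = -1248 - 22 = -1270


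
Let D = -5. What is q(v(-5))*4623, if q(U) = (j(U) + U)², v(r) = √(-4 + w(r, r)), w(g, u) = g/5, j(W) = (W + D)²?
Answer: -23115 - 1664280*I*√5 ≈ -23115.0 - 3.7214e+6*I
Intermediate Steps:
j(W) = (-5 + W)² (j(W) = (W - 5)² = (-5 + W)²)
w(g, u) = g/5 (w(g, u) = g*(⅕) = g/5)
v(r) = √(-4 + r/5)
q(U) = (U + (-5 + U)²)² (q(U) = ((-5 + U)² + U)² = (U + (-5 + U)²)²)
q(v(-5))*4623 = (√(-100 + 5*(-5))/5 + (-5 + √(-100 + 5*(-5))/5)²)²*4623 = (√(-100 - 25)/5 + (-5 + √(-100 - 25)/5)²)²*4623 = (√(-125)/5 + (-5 + √(-125)/5)²)²*4623 = ((5*I*√5)/5 + (-5 + (5*I*√5)/5)²)²*4623 = (I*√5 + (-5 + I*√5)²)²*4623 = ((-5 + I*√5)² + I*√5)²*4623 = 4623*((-5 + I*√5)² + I*√5)²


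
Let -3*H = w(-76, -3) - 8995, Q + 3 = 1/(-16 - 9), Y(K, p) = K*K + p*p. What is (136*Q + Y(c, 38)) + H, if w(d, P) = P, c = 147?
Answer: 1922917/75 ≈ 25639.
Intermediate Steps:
Y(K, p) = K**2 + p**2
Q = -76/25 (Q = -3 + 1/(-16 - 9) = -3 + 1/(-25) = -3 - 1/25 = -76/25 ≈ -3.0400)
H = 8998/3 (H = -(-3 - 8995)/3 = -1/3*(-8998) = 8998/3 ≈ 2999.3)
(136*Q + Y(c, 38)) + H = (136*(-76/25) + (147**2 + 38**2)) + 8998/3 = (-10336/25 + (21609 + 1444)) + 8998/3 = (-10336/25 + 23053) + 8998/3 = 565989/25 + 8998/3 = 1922917/75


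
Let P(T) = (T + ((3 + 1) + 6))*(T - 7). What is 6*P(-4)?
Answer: -396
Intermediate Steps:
P(T) = (-7 + T)*(10 + T) (P(T) = (T + (4 + 6))*(-7 + T) = (T + 10)*(-7 + T) = (10 + T)*(-7 + T) = (-7 + T)*(10 + T))
6*P(-4) = 6*(-70 + (-4)**2 + 3*(-4)) = 6*(-70 + 16 - 12) = 6*(-66) = -396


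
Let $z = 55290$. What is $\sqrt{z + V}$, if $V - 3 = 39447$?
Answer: $2 \sqrt{23685} \approx 307.8$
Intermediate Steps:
$V = 39450$ ($V = 3 + 39447 = 39450$)
$\sqrt{z + V} = \sqrt{55290 + 39450} = \sqrt{94740} = 2 \sqrt{23685}$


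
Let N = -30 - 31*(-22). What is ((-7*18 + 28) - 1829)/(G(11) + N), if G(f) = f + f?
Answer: -1927/674 ≈ -2.8591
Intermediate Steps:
N = 652 (N = -30 + 682 = 652)
G(f) = 2*f
((-7*18 + 28) - 1829)/(G(11) + N) = ((-7*18 + 28) - 1829)/(2*11 + 652) = ((-126 + 28) - 1829)/(22 + 652) = (-98 - 1829)/674 = -1927*1/674 = -1927/674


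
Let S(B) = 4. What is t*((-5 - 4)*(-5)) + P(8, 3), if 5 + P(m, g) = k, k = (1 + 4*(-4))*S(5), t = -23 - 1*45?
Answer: -3125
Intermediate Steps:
t = -68 (t = -23 - 45 = -68)
k = -60 (k = (1 + 4*(-4))*4 = (1 - 16)*4 = -15*4 = -60)
P(m, g) = -65 (P(m, g) = -5 - 60 = -65)
t*((-5 - 4)*(-5)) + P(8, 3) = -68*(-5 - 4)*(-5) - 65 = -(-612)*(-5) - 65 = -68*45 - 65 = -3060 - 65 = -3125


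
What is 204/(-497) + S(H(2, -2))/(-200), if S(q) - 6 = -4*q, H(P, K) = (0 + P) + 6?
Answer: -13939/49700 ≈ -0.28046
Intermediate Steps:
H(P, K) = 6 + P (H(P, K) = P + 6 = 6 + P)
S(q) = 6 - 4*q
204/(-497) + S(H(2, -2))/(-200) = 204/(-497) + (6 - 4*(6 + 2))/(-200) = 204*(-1/497) + (6 - 4*8)*(-1/200) = -204/497 + (6 - 32)*(-1/200) = -204/497 - 26*(-1/200) = -204/497 + 13/100 = -13939/49700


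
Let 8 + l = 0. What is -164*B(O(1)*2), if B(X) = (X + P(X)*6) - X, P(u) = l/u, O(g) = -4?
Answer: -984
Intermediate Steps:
l = -8 (l = -8 + 0 = -8)
P(u) = -8/u
B(X) = -48/X (B(X) = (X - 8/X*6) - X = (X - 48/X) - X = -48/X)
-164*B(O(1)*2) = -(-7872)/((-4*2)) = -(-7872)/(-8) = -(-7872)*(-1)/8 = -164*6 = -984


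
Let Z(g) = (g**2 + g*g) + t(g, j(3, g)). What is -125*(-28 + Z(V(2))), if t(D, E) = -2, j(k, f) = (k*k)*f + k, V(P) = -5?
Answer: -2500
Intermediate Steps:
j(k, f) = k + f*k**2 (j(k, f) = k**2*f + k = f*k**2 + k = k + f*k**2)
Z(g) = -2 + 2*g**2 (Z(g) = (g**2 + g*g) - 2 = (g**2 + g**2) - 2 = 2*g**2 - 2 = -2 + 2*g**2)
-125*(-28 + Z(V(2))) = -125*(-28 + (-2 + 2*(-5)**2)) = -125*(-28 + (-2 + 2*25)) = -125*(-28 + (-2 + 50)) = -125*(-28 + 48) = -125*20 = -2500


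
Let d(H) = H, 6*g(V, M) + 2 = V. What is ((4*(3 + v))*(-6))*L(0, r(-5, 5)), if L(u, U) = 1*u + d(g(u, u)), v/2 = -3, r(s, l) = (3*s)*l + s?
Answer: -24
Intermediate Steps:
g(V, M) = -1/3 + V/6
r(s, l) = s + 3*l*s (r(s, l) = 3*l*s + s = s + 3*l*s)
v = -6 (v = 2*(-3) = -6)
L(u, U) = -1/3 + 7*u/6 (L(u, U) = 1*u + (-1/3 + u/6) = u + (-1/3 + u/6) = -1/3 + 7*u/6)
((4*(3 + v))*(-6))*L(0, r(-5, 5)) = ((4*(3 - 6))*(-6))*(-1/3 + (7/6)*0) = ((4*(-3))*(-6))*(-1/3 + 0) = -12*(-6)*(-1/3) = 72*(-1/3) = -24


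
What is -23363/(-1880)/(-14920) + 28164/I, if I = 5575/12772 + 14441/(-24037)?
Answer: -242527049592852678851/1414658491179200 ≈ -1.7144e+5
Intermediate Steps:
I = -50434177/307000564 (I = 5575*(1/12772) + 14441*(-1/24037) = 5575/12772 - 14441/24037 = -50434177/307000564 ≈ -0.16428)
-23363/(-1880)/(-14920) + 28164/I = -23363/(-1880)/(-14920) + 28164/(-50434177/307000564) = -23363*(-1/1880)*(-1/14920) + 28164*(-307000564/50434177) = (23363/1880)*(-1/14920) - 8646363884496/50434177 = -23363/28049600 - 8646363884496/50434177 = -242527049592852678851/1414658491179200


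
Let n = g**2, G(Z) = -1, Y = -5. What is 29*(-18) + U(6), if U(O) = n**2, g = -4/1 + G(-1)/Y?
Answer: -195929/625 ≈ -313.49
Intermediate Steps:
g = -19/5 (g = -4/1 - 1/(-5) = -4*1 - 1*(-1/5) = -4 + 1/5 = -19/5 ≈ -3.8000)
n = 361/25 (n = (-19/5)**2 = 361/25 ≈ 14.440)
U(O) = 130321/625 (U(O) = (361/25)**2 = 130321/625)
29*(-18) + U(6) = 29*(-18) + 130321/625 = -522 + 130321/625 = -195929/625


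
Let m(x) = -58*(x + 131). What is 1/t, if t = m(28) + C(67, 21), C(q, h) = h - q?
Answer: -1/9268 ≈ -0.00010790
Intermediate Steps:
m(x) = -7598 - 58*x (m(x) = -58*(131 + x) = -7598 - 58*x)
t = -9268 (t = (-7598 - 58*28) + (21 - 1*67) = (-7598 - 1624) + (21 - 67) = -9222 - 46 = -9268)
1/t = 1/(-9268) = -1/9268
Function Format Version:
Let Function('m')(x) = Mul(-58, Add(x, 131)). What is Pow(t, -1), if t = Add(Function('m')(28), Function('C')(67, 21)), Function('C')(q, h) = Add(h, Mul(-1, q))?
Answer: Rational(-1, 9268) ≈ -0.00010790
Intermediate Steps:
Function('m')(x) = Add(-7598, Mul(-58, x)) (Function('m')(x) = Mul(-58, Add(131, x)) = Add(-7598, Mul(-58, x)))
t = -9268 (t = Add(Add(-7598, Mul(-58, 28)), Add(21, Mul(-1, 67))) = Add(Add(-7598, -1624), Add(21, -67)) = Add(-9222, -46) = -9268)
Pow(t, -1) = Pow(-9268, -1) = Rational(-1, 9268)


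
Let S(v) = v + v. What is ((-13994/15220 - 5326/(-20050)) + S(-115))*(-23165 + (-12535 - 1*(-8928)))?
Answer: 47109716563014/7629025 ≈ 6.1751e+6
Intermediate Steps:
S(v) = 2*v
((-13994/15220 - 5326/(-20050)) + S(-115))*(-23165 + (-12535 - 1*(-8928))) = ((-13994/15220 - 5326/(-20050)) + 2*(-115))*(-23165 + (-12535 - 1*(-8928))) = ((-13994*1/15220 - 5326*(-1/20050)) - 230)*(-23165 + (-12535 + 8928)) = ((-6997/7610 + 2663/10025) - 230)*(-23165 - 3607) = (-9975899/15258050 - 230)*(-26772) = -3519327399/15258050*(-26772) = 47109716563014/7629025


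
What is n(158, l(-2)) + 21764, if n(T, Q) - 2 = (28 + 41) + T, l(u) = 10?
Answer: 21993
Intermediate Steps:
n(T, Q) = 71 + T (n(T, Q) = 2 + ((28 + 41) + T) = 2 + (69 + T) = 71 + T)
n(158, l(-2)) + 21764 = (71 + 158) + 21764 = 229 + 21764 = 21993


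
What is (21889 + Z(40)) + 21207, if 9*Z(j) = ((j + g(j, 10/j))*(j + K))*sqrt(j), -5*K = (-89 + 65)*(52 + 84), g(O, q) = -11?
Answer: 43096 + 200912*sqrt(10)/45 ≈ 57215.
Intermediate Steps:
K = 3264/5 (K = -(-89 + 65)*(52 + 84)/5 = -(-24)*136/5 = -1/5*(-3264) = 3264/5 ≈ 652.80)
Z(j) = sqrt(j)*(-11 + j)*(3264/5 + j)/9 (Z(j) = (((j - 11)*(j + 3264/5))*sqrt(j))/9 = (((-11 + j)*(3264/5 + j))*sqrt(j))/9 = (sqrt(j)*(-11 + j)*(3264/5 + j))/9 = sqrt(j)*(-11 + j)*(3264/5 + j)/9)
(21889 + Z(40)) + 21207 = (21889 + sqrt(40)*(-35904 + 5*40**2 + 3209*40)/45) + 21207 = (21889 + (2*sqrt(10))*(-35904 + 5*1600 + 128360)/45) + 21207 = (21889 + (2*sqrt(10))*(-35904 + 8000 + 128360)/45) + 21207 = (21889 + (1/45)*(2*sqrt(10))*100456) + 21207 = (21889 + 200912*sqrt(10)/45) + 21207 = 43096 + 200912*sqrt(10)/45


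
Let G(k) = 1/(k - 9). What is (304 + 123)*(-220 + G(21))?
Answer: -1126853/12 ≈ -93904.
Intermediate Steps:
G(k) = 1/(-9 + k)
(304 + 123)*(-220 + G(21)) = (304 + 123)*(-220 + 1/(-9 + 21)) = 427*(-220 + 1/12) = 427*(-2639/12) = -1126853/12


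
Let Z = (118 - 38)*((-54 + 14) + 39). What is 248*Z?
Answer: -19840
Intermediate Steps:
Z = -80 (Z = 80*(-40 + 39) = 80*(-1) = -80)
248*Z = 248*(-80) = -19840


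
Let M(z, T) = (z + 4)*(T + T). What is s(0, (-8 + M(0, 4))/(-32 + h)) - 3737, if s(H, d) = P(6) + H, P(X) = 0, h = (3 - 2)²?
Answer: -3737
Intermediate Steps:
h = 1 (h = 1² = 1)
M(z, T) = 2*T*(4 + z) (M(z, T) = (4 + z)*(2*T) = 2*T*(4 + z))
s(H, d) = H (s(H, d) = 0 + H = H)
s(0, (-8 + M(0, 4))/(-32 + h)) - 3737 = 0 - 3737 = -3737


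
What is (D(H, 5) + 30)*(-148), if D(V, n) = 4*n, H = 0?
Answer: -7400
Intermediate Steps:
(D(H, 5) + 30)*(-148) = (4*5 + 30)*(-148) = (20 + 30)*(-148) = 50*(-148) = -7400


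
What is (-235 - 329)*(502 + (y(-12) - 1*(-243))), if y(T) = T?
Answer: -413412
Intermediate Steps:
(-235 - 329)*(502 + (y(-12) - 1*(-243))) = (-235 - 329)*(502 + (-12 - 1*(-243))) = -564*(502 + (-12 + 243)) = -564*(502 + 231) = -564*733 = -413412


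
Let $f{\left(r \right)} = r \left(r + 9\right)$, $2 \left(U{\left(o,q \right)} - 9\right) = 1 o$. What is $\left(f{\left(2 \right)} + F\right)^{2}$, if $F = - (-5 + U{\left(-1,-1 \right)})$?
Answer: $\frac{1369}{4} \approx 342.25$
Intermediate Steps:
$U{\left(o,q \right)} = 9 + \frac{o}{2}$ ($U{\left(o,q \right)} = 9 + \frac{1 o}{2} = 9 + \frac{o}{2}$)
$f{\left(r \right)} = r \left(9 + r\right)$
$F = - \frac{7}{2}$ ($F = - (-5 + \left(9 + \frac{1}{2} \left(-1\right)\right)) = - (-5 + \left(9 - \frac{1}{2}\right)) = - (-5 + \frac{17}{2}) = \left(-1\right) \frac{7}{2} = - \frac{7}{2} \approx -3.5$)
$\left(f{\left(2 \right)} + F\right)^{2} = \left(2 \left(9 + 2\right) - \frac{7}{2}\right)^{2} = \left(2 \cdot 11 - \frac{7}{2}\right)^{2} = \left(22 - \frac{7}{2}\right)^{2} = \left(\frac{37}{2}\right)^{2} = \frac{1369}{4}$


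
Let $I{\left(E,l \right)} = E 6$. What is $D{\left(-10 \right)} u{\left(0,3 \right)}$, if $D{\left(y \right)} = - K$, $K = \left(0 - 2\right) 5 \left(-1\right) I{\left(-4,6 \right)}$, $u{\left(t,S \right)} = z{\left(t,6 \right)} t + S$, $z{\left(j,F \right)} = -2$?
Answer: $720$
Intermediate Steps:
$I{\left(E,l \right)} = 6 E$
$u{\left(t,S \right)} = S - 2 t$ ($u{\left(t,S \right)} = - 2 t + S = S - 2 t$)
$K = -240$ ($K = \left(0 - 2\right) 5 \left(-1\right) 6 \left(-4\right) = \left(-2\right) 5 \left(-1\right) \left(-24\right) = \left(-10\right) \left(-1\right) \left(-24\right) = 10 \left(-24\right) = -240$)
$D{\left(y \right)} = 240$ ($D{\left(y \right)} = \left(-1\right) \left(-240\right) = 240$)
$D{\left(-10 \right)} u{\left(0,3 \right)} = 240 \left(3 - 0\right) = 240 \left(3 + 0\right) = 240 \cdot 3 = 720$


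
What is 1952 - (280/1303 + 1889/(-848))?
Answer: 2159074615/1104944 ≈ 1954.0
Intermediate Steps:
1952 - (280/1303 + 1889/(-848)) = 1952 - (280*(1/1303) + 1889*(-1/848)) = 1952 - (280/1303 - 1889/848) = 1952 - 1*(-2223927/1104944) = 1952 + 2223927/1104944 = 2159074615/1104944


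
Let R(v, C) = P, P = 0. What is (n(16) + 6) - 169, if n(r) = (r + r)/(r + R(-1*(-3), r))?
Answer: -161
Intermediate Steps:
R(v, C) = 0
n(r) = 2 (n(r) = (r + r)/(r + 0) = (2*r)/r = 2)
(n(16) + 6) - 169 = (2 + 6) - 169 = 8 - 169 = -161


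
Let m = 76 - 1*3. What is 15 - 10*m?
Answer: -715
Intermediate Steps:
m = 73 (m = 76 - 3 = 73)
15 - 10*m = 15 - 10*73 = 15 - 730 = -715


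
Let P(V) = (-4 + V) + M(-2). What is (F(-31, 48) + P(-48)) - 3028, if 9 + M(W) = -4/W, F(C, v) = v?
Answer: -3039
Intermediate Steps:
M(W) = -9 - 4/W
P(V) = -11 + V (P(V) = (-4 + V) + (-9 - 4/(-2)) = (-4 + V) + (-9 - 4*(-1/2)) = (-4 + V) + (-9 + 2) = (-4 + V) - 7 = -11 + V)
(F(-31, 48) + P(-48)) - 3028 = (48 + (-11 - 48)) - 3028 = (48 - 59) - 3028 = -11 - 3028 = -3039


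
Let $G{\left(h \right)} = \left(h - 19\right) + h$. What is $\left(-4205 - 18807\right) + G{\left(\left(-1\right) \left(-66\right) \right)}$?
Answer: $-22899$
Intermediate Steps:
$G{\left(h \right)} = -19 + 2 h$ ($G{\left(h \right)} = \left(-19 + h\right) + h = -19 + 2 h$)
$\left(-4205 - 18807\right) + G{\left(\left(-1\right) \left(-66\right) \right)} = \left(-4205 - 18807\right) - \left(19 - 2 \left(\left(-1\right) \left(-66\right)\right)\right) = -23012 + \left(-19 + 2 \cdot 66\right) = -23012 + \left(-19 + 132\right) = -23012 + 113 = -22899$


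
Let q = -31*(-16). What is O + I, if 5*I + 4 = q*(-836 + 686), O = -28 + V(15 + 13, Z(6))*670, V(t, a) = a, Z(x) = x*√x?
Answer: -74544/5 + 4020*√6 ≈ -5061.9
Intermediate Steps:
Z(x) = x^(3/2)
q = 496
O = -28 + 4020*√6 (O = -28 + 6^(3/2)*670 = -28 + (6*√6)*670 = -28 + 4020*√6 ≈ 9819.0)
I = -74404/5 (I = -⅘ + (496*(-836 + 686))/5 = -⅘ + (496*(-150))/5 = -⅘ + (⅕)*(-74400) = -⅘ - 14880 = -74404/5 ≈ -14881.)
O + I = (-28 + 4020*√6) - 74404/5 = -74544/5 + 4020*√6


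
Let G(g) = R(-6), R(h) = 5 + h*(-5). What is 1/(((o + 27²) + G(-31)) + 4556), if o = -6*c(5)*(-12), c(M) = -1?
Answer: 1/5248 ≈ 0.00019055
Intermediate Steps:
R(h) = 5 - 5*h
G(g) = 35 (G(g) = 5 - 5*(-6) = 5 + 30 = 35)
o = -72 (o = -6*(-1)*(-12) = 6*(-12) = -72)
1/(((o + 27²) + G(-31)) + 4556) = 1/(((-72 + 27²) + 35) + 4556) = 1/(((-72 + 729) + 35) + 4556) = 1/((657 + 35) + 4556) = 1/(692 + 4556) = 1/5248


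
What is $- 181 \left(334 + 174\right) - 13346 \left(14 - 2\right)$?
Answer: $-252100$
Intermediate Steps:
$- 181 \left(334 + 174\right) - 13346 \left(14 - 2\right) = \left(-181\right) 508 - 13346 \left(14 - 2\right) = -91948 - 13346 \cdot 12 = -91948 - 160152 = -252100$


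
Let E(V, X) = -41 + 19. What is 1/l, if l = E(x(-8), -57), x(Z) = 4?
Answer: -1/22 ≈ -0.045455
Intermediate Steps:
E(V, X) = -22
l = -22
1/l = 1/(-22) = -1/22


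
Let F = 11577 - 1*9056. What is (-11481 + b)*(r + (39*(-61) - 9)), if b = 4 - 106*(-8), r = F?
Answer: -1413657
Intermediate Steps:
F = 2521 (F = 11577 - 9056 = 2521)
r = 2521
b = 852 (b = 4 + 848 = 852)
(-11481 + b)*(r + (39*(-61) - 9)) = (-11481 + 852)*(2521 + (39*(-61) - 9)) = -10629*(2521 + (-2379 - 9)) = -10629*(2521 - 2388) = -10629*133 = -1413657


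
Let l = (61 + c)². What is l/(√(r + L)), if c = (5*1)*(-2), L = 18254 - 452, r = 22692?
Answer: 51*√40494/794 ≈ 12.925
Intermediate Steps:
L = 17802
c = -10 (c = 5*(-2) = -10)
l = 2601 (l = (61 - 10)² = 51² = 2601)
l/(√(r + L)) = 2601/(√(22692 + 17802)) = 2601/(√40494) = 2601*(√40494/40494) = 51*√40494/794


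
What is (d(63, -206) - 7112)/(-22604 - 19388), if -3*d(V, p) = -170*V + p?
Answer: 2605/31494 ≈ 0.082714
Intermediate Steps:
d(V, p) = -p/3 + 170*V/3 (d(V, p) = -(-170*V + p)/3 = -(p - 170*V)/3 = -p/3 + 170*V/3)
(d(63, -206) - 7112)/(-22604 - 19388) = ((-1/3*(-206) + (170/3)*63) - 7112)/(-22604 - 19388) = ((206/3 + 3570) - 7112)/(-41992) = (10916/3 - 7112)*(-1/41992) = -10420/3*(-1/41992) = 2605/31494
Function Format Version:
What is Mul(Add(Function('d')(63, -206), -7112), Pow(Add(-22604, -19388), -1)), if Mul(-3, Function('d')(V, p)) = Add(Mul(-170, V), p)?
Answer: Rational(2605, 31494) ≈ 0.082714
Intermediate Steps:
Function('d')(V, p) = Add(Mul(Rational(-1, 3), p), Mul(Rational(170, 3), V)) (Function('d')(V, p) = Mul(Rational(-1, 3), Add(Mul(-170, V), p)) = Mul(Rational(-1, 3), Add(p, Mul(-170, V))) = Add(Mul(Rational(-1, 3), p), Mul(Rational(170, 3), V)))
Mul(Add(Function('d')(63, -206), -7112), Pow(Add(-22604, -19388), -1)) = Mul(Add(Add(Mul(Rational(-1, 3), -206), Mul(Rational(170, 3), 63)), -7112), Pow(Add(-22604, -19388), -1)) = Mul(Add(Add(Rational(206, 3), 3570), -7112), Pow(-41992, -1)) = Mul(Add(Rational(10916, 3), -7112), Rational(-1, 41992)) = Mul(Rational(-10420, 3), Rational(-1, 41992)) = Rational(2605, 31494)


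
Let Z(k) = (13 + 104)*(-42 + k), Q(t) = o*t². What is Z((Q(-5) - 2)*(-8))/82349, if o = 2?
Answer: -49842/82349 ≈ -0.60525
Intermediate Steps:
Q(t) = 2*t²
Z(k) = -4914 + 117*k (Z(k) = 117*(-42 + k) = -4914 + 117*k)
Z((Q(-5) - 2)*(-8))/82349 = (-4914 + 117*((2*(-5)² - 2)*(-8)))/82349 = (-4914 + 117*((2*25 - 2)*(-8)))*(1/82349) = (-4914 + 117*((50 - 2)*(-8)))*(1/82349) = (-4914 + 117*(48*(-8)))*(1/82349) = (-4914 + 117*(-384))*(1/82349) = (-4914 - 44928)*(1/82349) = -49842*1/82349 = -49842/82349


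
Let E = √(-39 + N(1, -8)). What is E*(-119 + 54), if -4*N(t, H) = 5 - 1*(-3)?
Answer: -65*I*√41 ≈ -416.2*I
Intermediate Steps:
N(t, H) = -2 (N(t, H) = -(5 - 1*(-3))/4 = -(5 + 3)/4 = -¼*8 = -2)
E = I*√41 (E = √(-39 - 2) = √(-41) = I*√41 ≈ 6.4031*I)
E*(-119 + 54) = (I*√41)*(-119 + 54) = (I*√41)*(-65) = -65*I*√41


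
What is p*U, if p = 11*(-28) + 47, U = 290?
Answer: -75690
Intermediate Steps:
p = -261 (p = -308 + 47 = -261)
p*U = -261*290 = -75690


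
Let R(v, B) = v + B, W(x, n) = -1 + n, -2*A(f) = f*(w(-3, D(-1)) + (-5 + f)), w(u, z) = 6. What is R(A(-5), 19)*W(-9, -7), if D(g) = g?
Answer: -72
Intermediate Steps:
A(f) = -f*(1 + f)/2 (A(f) = -f*(6 + (-5 + f))/2 = -f*(1 + f)/2)
R(v, B) = B + v
R(A(-5), 19)*W(-9, -7) = (19 - ½*(-5)*(1 - 5))*(-1 - 7) = (19 - ½*(-5)*(-4))*(-8) = (19 - 10)*(-8) = 9*(-8) = -72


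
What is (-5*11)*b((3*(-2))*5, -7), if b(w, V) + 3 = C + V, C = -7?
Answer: 935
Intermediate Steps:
b(w, V) = -10 + V (b(w, V) = -3 + (-7 + V) = -10 + V)
(-5*11)*b((3*(-2))*5, -7) = (-5*11)*(-10 - 7) = -55*(-17) = 935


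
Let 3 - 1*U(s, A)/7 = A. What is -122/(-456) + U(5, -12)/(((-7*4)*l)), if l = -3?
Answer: 173/114 ≈ 1.5175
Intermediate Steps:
U(s, A) = 21 - 7*A
-122/(-456) + U(5, -12)/(((-7*4)*l)) = -122/(-456) + (21 - 7*(-12))/((-7*4*(-3))) = -122*(-1/456) + (21 + 84)/((-28*(-3))) = 61/228 + 105/84 = 61/228 + 105*(1/84) = 61/228 + 5/4 = 173/114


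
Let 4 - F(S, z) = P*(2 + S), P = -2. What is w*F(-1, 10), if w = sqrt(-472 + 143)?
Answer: 6*I*sqrt(329) ≈ 108.83*I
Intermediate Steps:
w = I*sqrt(329) (w = sqrt(-329) = I*sqrt(329) ≈ 18.138*I)
F(S, z) = 8 + 2*S (F(S, z) = 4 - (-2)*(2 + S) = 4 - (-4 - 2*S) = 4 + (4 + 2*S) = 8 + 2*S)
w*F(-1, 10) = (I*sqrt(329))*(8 + 2*(-1)) = (I*sqrt(329))*(8 - 2) = (I*sqrt(329))*6 = 6*I*sqrt(329)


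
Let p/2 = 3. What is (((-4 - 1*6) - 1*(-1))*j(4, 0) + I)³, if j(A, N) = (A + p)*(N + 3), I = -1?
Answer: -19902511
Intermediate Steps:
p = 6 (p = 2*3 = 6)
j(A, N) = (3 + N)*(6 + A) (j(A, N) = (A + 6)*(N + 3) = (6 + A)*(3 + N) = (3 + N)*(6 + A))
(((-4 - 1*6) - 1*(-1))*j(4, 0) + I)³ = (((-4 - 1*6) - 1*(-1))*(18 + 3*4 + 6*0 + 4*0) - 1)³ = (((-4 - 6) + 1)*(18 + 12 + 0 + 0) - 1)³ = ((-10 + 1)*30 - 1)³ = (-9*30 - 1)³ = (-270 - 1)³ = (-271)³ = -19902511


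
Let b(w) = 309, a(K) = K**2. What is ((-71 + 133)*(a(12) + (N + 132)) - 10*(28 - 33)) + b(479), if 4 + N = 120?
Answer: 24663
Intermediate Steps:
N = 116 (N = -4 + 120 = 116)
((-71 + 133)*(a(12) + (N + 132)) - 10*(28 - 33)) + b(479) = ((-71 + 133)*(12**2 + (116 + 132)) - 10*(28 - 33)) + 309 = (62*(144 + 248) - 10*(-5)) + 309 = (62*392 + 50) + 309 = (24304 + 50) + 309 = 24354 + 309 = 24663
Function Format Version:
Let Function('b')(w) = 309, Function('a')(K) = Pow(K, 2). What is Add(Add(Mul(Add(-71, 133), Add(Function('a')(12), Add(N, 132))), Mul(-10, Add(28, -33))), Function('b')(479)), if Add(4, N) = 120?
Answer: 24663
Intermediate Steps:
N = 116 (N = Add(-4, 120) = 116)
Add(Add(Mul(Add(-71, 133), Add(Function('a')(12), Add(N, 132))), Mul(-10, Add(28, -33))), Function('b')(479)) = Add(Add(Mul(Add(-71, 133), Add(Pow(12, 2), Add(116, 132))), Mul(-10, Add(28, -33))), 309) = Add(Add(Mul(62, Add(144, 248)), Mul(-10, -5)), 309) = Add(Add(Mul(62, 392), 50), 309) = Add(Add(24304, 50), 309) = Add(24354, 309) = 24663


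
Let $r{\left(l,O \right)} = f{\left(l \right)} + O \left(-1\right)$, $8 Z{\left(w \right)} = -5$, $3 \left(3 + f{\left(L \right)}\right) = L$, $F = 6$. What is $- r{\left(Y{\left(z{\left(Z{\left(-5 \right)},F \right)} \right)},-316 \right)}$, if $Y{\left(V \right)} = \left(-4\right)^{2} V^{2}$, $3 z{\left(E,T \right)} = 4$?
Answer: $- \frac{8707}{27} \approx -322.48$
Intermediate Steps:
$f{\left(L \right)} = -3 + \frac{L}{3}$
$Z{\left(w \right)} = - \frac{5}{8}$ ($Z{\left(w \right)} = \frac{1}{8} \left(-5\right) = - \frac{5}{8}$)
$z{\left(E,T \right)} = \frac{4}{3}$ ($z{\left(E,T \right)} = \frac{1}{3} \cdot 4 = \frac{4}{3}$)
$Y{\left(V \right)} = 16 V^{2}$
$r{\left(l,O \right)} = -3 - O + \frac{l}{3}$ ($r{\left(l,O \right)} = \left(-3 + \frac{l}{3}\right) + O \left(-1\right) = \left(-3 + \frac{l}{3}\right) - O = -3 - O + \frac{l}{3}$)
$- r{\left(Y{\left(z{\left(Z{\left(-5 \right)},F \right)} \right)},-316 \right)} = - (-3 - -316 + \frac{16 \left(\frac{4}{3}\right)^{2}}{3}) = - (-3 + 316 + \frac{16 \cdot \frac{16}{9}}{3}) = - (-3 + 316 + \frac{1}{3} \cdot \frac{256}{9}) = - (-3 + 316 + \frac{256}{27}) = \left(-1\right) \frac{8707}{27} = - \frac{8707}{27}$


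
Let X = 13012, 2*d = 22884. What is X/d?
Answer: 6506/5721 ≈ 1.1372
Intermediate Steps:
d = 11442 (d = (½)*22884 = 11442)
X/d = 13012/11442 = 13012*(1/11442) = 6506/5721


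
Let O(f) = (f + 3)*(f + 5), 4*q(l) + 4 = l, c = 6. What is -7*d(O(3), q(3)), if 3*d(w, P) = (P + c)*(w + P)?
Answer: -30751/48 ≈ -640.65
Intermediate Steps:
q(l) = -1 + l/4
O(f) = (3 + f)*(5 + f)
d(w, P) = (6 + P)*(P + w)/3 (d(w, P) = ((P + 6)*(w + P))/3 = ((6 + P)*(P + w))/3 = (6 + P)*(P + w)/3)
-7*d(O(3), q(3)) = -7*(2*(-1 + (¼)*3) + 2*(15 + 3² + 8*3) + (-1 + (¼)*3)²/3 + (-1 + (¼)*3)*(15 + 3² + 8*3)/3) = -7*(2*(-1 + ¾) + 2*(15 + 9 + 24) + (-1 + ¾)²/3 + (-1 + ¾)*(15 + 9 + 24)/3) = -7*(2*(-¼) + 2*48 + (-¼)²/3 + (⅓)*(-¼)*48) = -7*(-½ + 96 + (⅓)*(1/16) - 4) = -7*(-½ + 96 + 1/48 - 4) = -7*4393/48 = -30751/48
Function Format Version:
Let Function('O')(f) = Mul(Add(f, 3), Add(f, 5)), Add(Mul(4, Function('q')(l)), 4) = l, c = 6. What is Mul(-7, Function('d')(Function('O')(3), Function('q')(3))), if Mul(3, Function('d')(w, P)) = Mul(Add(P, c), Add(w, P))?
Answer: Rational(-30751, 48) ≈ -640.65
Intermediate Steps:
Function('q')(l) = Add(-1, Mul(Rational(1, 4), l))
Function('O')(f) = Mul(Add(3, f), Add(5, f))
Function('d')(w, P) = Mul(Rational(1, 3), Add(6, P), Add(P, w)) (Function('d')(w, P) = Mul(Rational(1, 3), Mul(Add(P, 6), Add(w, P))) = Mul(Rational(1, 3), Mul(Add(6, P), Add(P, w))) = Mul(Rational(1, 3), Add(6, P), Add(P, w)))
Mul(-7, Function('d')(Function('O')(3), Function('q')(3))) = Mul(-7, Add(Mul(2, Add(-1, Mul(Rational(1, 4), 3))), Mul(2, Add(15, Pow(3, 2), Mul(8, 3))), Mul(Rational(1, 3), Pow(Add(-1, Mul(Rational(1, 4), 3)), 2)), Mul(Rational(1, 3), Add(-1, Mul(Rational(1, 4), 3)), Add(15, Pow(3, 2), Mul(8, 3))))) = Mul(-7, Add(Mul(2, Add(-1, Rational(3, 4))), Mul(2, Add(15, 9, 24)), Mul(Rational(1, 3), Pow(Add(-1, Rational(3, 4)), 2)), Mul(Rational(1, 3), Add(-1, Rational(3, 4)), Add(15, 9, 24)))) = Mul(-7, Add(Mul(2, Rational(-1, 4)), Mul(2, 48), Mul(Rational(1, 3), Pow(Rational(-1, 4), 2)), Mul(Rational(1, 3), Rational(-1, 4), 48))) = Mul(-7, Add(Rational(-1, 2), 96, Mul(Rational(1, 3), Rational(1, 16)), -4)) = Mul(-7, Add(Rational(-1, 2), 96, Rational(1, 48), -4)) = Mul(-7, Rational(4393, 48)) = Rational(-30751, 48)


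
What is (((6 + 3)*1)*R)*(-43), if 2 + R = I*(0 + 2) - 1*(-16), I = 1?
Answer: -6192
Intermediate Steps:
R = 16 (R = -2 + (1*(0 + 2) - 1*(-16)) = -2 + (1*2 + 16) = -2 + (2 + 16) = -2 + 18 = 16)
(((6 + 3)*1)*R)*(-43) = (((6 + 3)*1)*16)*(-43) = ((9*1)*16)*(-43) = (9*16)*(-43) = 144*(-43) = -6192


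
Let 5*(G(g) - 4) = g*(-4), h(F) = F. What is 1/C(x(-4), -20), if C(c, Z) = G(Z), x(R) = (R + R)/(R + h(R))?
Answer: 1/20 ≈ 0.050000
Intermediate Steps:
G(g) = 4 - 4*g/5 (G(g) = 4 + (g*(-4))/5 = 4 + (-4*g)/5 = 4 - 4*g/5)
x(R) = 1 (x(R) = (R + R)/(R + R) = (2*R)/((2*R)) = (2*R)*(1/(2*R)) = 1)
C(c, Z) = 4 - 4*Z/5
1/C(x(-4), -20) = 1/(4 - ⅘*(-20)) = 1/(4 + 16) = 1/20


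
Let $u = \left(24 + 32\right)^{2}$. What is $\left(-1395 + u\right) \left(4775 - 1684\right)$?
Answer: $5381431$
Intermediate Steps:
$u = 3136$ ($u = 56^{2} = 3136$)
$\left(-1395 + u\right) \left(4775 - 1684\right) = \left(-1395 + 3136\right) \left(4775 - 1684\right) = 1741 \cdot 3091 = 5381431$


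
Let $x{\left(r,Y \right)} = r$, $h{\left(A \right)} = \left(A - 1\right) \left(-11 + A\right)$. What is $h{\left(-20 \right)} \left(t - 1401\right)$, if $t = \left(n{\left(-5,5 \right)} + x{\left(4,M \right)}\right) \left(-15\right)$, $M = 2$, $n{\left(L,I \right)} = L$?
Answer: $-902286$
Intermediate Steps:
$h{\left(A \right)} = \left(-1 + A\right) \left(-11 + A\right)$
$t = 15$ ($t = \left(-5 + 4\right) \left(-15\right) = \left(-1\right) \left(-15\right) = 15$)
$h{\left(-20 \right)} \left(t - 1401\right) = \left(11 + \left(-20\right)^{2} - -240\right) \left(15 - 1401\right) = \left(11 + 400 + 240\right) \left(-1386\right) = 651 \left(-1386\right) = -902286$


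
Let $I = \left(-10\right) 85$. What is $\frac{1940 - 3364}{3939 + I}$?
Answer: $- \frac{1424}{3089} \approx -0.46099$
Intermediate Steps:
$I = -850$
$\frac{1940 - 3364}{3939 + I} = \frac{1940 - 3364}{3939 - 850} = - \frac{1424}{3089}$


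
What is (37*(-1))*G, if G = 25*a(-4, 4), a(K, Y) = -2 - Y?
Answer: 5550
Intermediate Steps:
G = -150 (G = 25*(-2 - 1*4) = 25*(-2 - 4) = 25*(-6) = -150)
(37*(-1))*G = (37*(-1))*(-150) = -37*(-150) = 5550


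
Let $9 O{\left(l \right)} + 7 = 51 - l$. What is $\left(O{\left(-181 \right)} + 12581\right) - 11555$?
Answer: $1051$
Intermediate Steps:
$O{\left(l \right)} = \frac{44}{9} - \frac{l}{9}$ ($O{\left(l \right)} = - \frac{7}{9} + \frac{51 - l}{9} = - \frac{7}{9} - \left(- \frac{17}{3} + \frac{l}{9}\right) = \frac{44}{9} - \frac{l}{9}$)
$\left(O{\left(-181 \right)} + 12581\right) - 11555 = \left(\left(\frac{44}{9} - - \frac{181}{9}\right) + 12581\right) - 11555 = \left(\left(\frac{44}{9} + \frac{181}{9}\right) + 12581\right) - 11555 = \left(25 + 12581\right) - 11555 = 12606 - 11555 = 1051$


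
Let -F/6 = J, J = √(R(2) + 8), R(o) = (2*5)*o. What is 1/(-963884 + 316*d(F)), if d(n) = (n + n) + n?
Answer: -240971/232041617956 + 711*√7/58010404489 ≈ -1.0061e-6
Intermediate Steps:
R(o) = 10*o
J = 2*√7 (J = √(10*2 + 8) = √(20 + 8) = √28 = 2*√7 ≈ 5.2915)
F = -12*√7 ≈ -31.749
d(n) = 3*n (d(n) = 2*n + n = 3*n)
1/(-963884 + 316*d(F)) = 1/(-963884 + 316*(3*(-12*√7))) = 1/(-963884 + 316*(-36*√7)) = 1/(-963884 - 11376*√7)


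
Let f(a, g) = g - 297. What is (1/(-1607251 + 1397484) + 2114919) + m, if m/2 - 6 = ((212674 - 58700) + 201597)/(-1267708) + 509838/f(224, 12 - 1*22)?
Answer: 86194248232967072561/40819227169526 ≈ 2.1116e+6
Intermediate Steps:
f(a, g) = -297 + g
m = -644099753465/194593178 (m = 12 + 2*(((212674 - 58700) + 201597)/(-1267708) + 509838/(-297 + (12 - 1*22))) = 12 + 2*((153974 + 201597)*(-1/1267708) + 509838/(-297 + (12 - 22))) = 12 + 2*(355571*(-1/1267708) + 509838/(-297 - 10)) = 12 + 2*(-355571/1267708 + 509838/(-307)) = 12 + 2*(-355571/1267708 + 509838*(-1/307)) = 12 + 2*(-355571/1267708 - 509838/307) = 12 + 2*(-646434871601/389186356) = 12 - 646434871601/194593178 = -644099753465/194593178 ≈ -3310.0)
(1/(-1607251 + 1397484) + 2114919) + m = (1/(-1607251 + 1397484) + 2114919) - 644099753465/194593178 = (1/(-209767) + 2114919) - 644099753465/194593178 = (-1/209767 + 2114919) - 644099753465/194593178 = 443640213872/209767 - 644099753465/194593178 = 86194248232967072561/40819227169526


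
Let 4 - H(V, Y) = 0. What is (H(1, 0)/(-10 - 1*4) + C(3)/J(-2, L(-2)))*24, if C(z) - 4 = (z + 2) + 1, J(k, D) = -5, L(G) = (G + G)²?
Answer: -384/7 ≈ -54.857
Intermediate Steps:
H(V, Y) = 4 (H(V, Y) = 4 - 1*0 = 4 + 0 = 4)
L(G) = 4*G² (L(G) = (2*G)² = 4*G²)
C(z) = 7 + z (C(z) = 4 + ((z + 2) + 1) = 4 + ((2 + z) + 1) = 4 + (3 + z) = 7 + z)
(H(1, 0)/(-10 - 1*4) + C(3)/J(-2, L(-2)))*24 = (4/(-10 - 1*4) + (7 + 3)/(-5))*24 = (4/(-10 - 4) + 10*(-⅕))*24 = (4/(-14) - 2)*24 = (4*(-1/14) - 2)*24 = (-2/7 - 2)*24 = -16/7*24 = -384/7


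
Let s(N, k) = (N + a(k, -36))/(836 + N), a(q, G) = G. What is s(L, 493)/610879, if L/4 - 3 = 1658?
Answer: 826/571171865 ≈ 1.4461e-6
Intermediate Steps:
L = 6644 (L = 12 + 4*1658 = 12 + 6632 = 6644)
s(N, k) = (-36 + N)/(836 + N) (s(N, k) = (N - 36)/(836 + N) = (-36 + N)/(836 + N))
s(L, 493)/610879 = ((-36 + 6644)/(836 + 6644))/610879 = (6608/7480)*(1/610879) = ((1/7480)*6608)*(1/610879) = (826/935)*(1/610879) = 826/571171865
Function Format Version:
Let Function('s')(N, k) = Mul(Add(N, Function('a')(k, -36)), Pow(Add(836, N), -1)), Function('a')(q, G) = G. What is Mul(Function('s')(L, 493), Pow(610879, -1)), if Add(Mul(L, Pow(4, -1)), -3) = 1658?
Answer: Rational(826, 571171865) ≈ 1.4461e-6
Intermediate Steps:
L = 6644 (L = Add(12, Mul(4, 1658)) = Add(12, 6632) = 6644)
Function('s')(N, k) = Mul(Pow(Add(836, N), -1), Add(-36, N)) (Function('s')(N, k) = Mul(Add(N, -36), Pow(Add(836, N), -1)) = Mul(Add(-36, N), Pow(Add(836, N), -1)) = Mul(Pow(Add(836, N), -1), Add(-36, N)))
Mul(Function('s')(L, 493), Pow(610879, -1)) = Mul(Mul(Pow(Add(836, 6644), -1), Add(-36, 6644)), Pow(610879, -1)) = Mul(Mul(Pow(7480, -1), 6608), Rational(1, 610879)) = Mul(Mul(Rational(1, 7480), 6608), Rational(1, 610879)) = Mul(Rational(826, 935), Rational(1, 610879)) = Rational(826, 571171865)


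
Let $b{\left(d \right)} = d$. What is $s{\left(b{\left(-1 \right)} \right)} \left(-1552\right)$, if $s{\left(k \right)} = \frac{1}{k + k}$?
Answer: $776$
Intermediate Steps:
$s{\left(k \right)} = \frac{1}{2 k}$
$s{\left(b{\left(-1 \right)} \right)} \left(-1552\right) = \frac{1}{2 \left(-1\right)} \left(-1552\right) = \frac{1}{2} \left(-1\right) \left(-1552\right) = \left(- \frac{1}{2}\right) \left(-1552\right) = 776$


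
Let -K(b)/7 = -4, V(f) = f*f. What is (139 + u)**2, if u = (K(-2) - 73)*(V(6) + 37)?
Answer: 9897316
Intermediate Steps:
V(f) = f**2
K(b) = 28 (K(b) = -7*(-4) = 28)
u = -3285 (u = (28 - 73)*(6**2 + 37) = -45*(36 + 37) = -45*73 = -3285)
(139 + u)**2 = (139 - 3285)**2 = (-3146)**2 = 9897316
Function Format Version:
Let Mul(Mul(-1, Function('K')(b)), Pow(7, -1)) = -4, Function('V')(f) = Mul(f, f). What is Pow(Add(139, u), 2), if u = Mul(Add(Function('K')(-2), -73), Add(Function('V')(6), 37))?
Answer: 9897316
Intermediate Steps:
Function('V')(f) = Pow(f, 2)
Function('K')(b) = 28 (Function('K')(b) = Mul(-7, -4) = 28)
u = -3285 (u = Mul(Add(28, -73), Add(Pow(6, 2), 37)) = Mul(-45, Add(36, 37)) = Mul(-45, 73) = -3285)
Pow(Add(139, u), 2) = Pow(Add(139, -3285), 2) = Pow(-3146, 2) = 9897316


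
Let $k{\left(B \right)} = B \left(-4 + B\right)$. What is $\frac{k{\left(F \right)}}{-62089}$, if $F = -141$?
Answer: $- \frac{705}{2141} \approx -0.32929$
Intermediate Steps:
$\frac{k{\left(F \right)}}{-62089} = \frac{\left(-141\right) \left(-4 - 141\right)}{-62089} = \left(-141\right) \left(-145\right) \left(- \frac{1}{62089}\right) = 20445 \left(- \frac{1}{62089}\right) = - \frac{705}{2141}$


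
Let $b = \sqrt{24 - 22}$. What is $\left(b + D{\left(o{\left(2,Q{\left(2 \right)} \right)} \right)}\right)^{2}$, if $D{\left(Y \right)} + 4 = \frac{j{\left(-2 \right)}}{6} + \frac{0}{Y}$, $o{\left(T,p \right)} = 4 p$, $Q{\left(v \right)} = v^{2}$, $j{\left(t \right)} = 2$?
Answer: $\frac{139}{9} - \frac{22 \sqrt{2}}{3} \approx 5.0735$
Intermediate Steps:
$D{\left(Y \right)} = - \frac{11}{3}$ ($D{\left(Y \right)} = -4 + \left(\frac{2}{6} + \frac{0}{Y}\right) = -4 + \left(2 \cdot \frac{1}{6} + 0\right) = -4 + \left(\frac{1}{3} + 0\right) = -4 + \frac{1}{3} = - \frac{11}{3}$)
$b = \sqrt{2} \approx 1.4142$
$\left(b + D{\left(o{\left(2,Q{\left(2 \right)} \right)} \right)}\right)^{2} = \left(\sqrt{2} - \frac{11}{3}\right)^{2} = \left(- \frac{11}{3} + \sqrt{2}\right)^{2}$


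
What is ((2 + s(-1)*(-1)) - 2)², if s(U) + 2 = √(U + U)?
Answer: (2 - I*√2)² ≈ 2.0 - 5.6569*I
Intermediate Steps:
s(U) = -2 + √2*√U (s(U) = -2 + √(U + U) = -2 + √(2*U) = -2 + √2*√U)
((2 + s(-1)*(-1)) - 2)² = ((2 + (-2 + √2*√(-1))*(-1)) - 2)² = ((2 + (-2 + √2*I)*(-1)) - 2)² = ((2 + (-2 + I*√2)*(-1)) - 2)² = ((2 + (2 - I*√2)) - 2)² = ((4 - I*√2) - 2)² = (2 - I*√2)²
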